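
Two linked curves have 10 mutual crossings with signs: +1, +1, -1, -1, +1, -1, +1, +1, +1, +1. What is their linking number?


Step 1: Count positive crossings: 7
Step 2: Count negative crossings: 3
Step 3: Sum of signs = 7 - 3 = 4
Step 4: Linking number = sum/2 = 4/2 = 2

2


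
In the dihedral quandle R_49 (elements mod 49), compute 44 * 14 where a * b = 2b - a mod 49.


44 * 14 = 2*14 - 44 mod 49
= 28 - 44 mod 49
= -16 mod 49 = 33

33


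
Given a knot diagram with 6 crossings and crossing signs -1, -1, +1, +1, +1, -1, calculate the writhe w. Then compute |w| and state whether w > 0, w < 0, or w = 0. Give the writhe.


Step 1: Count positive crossings (+1).
Positive crossings: 3
Step 2: Count negative crossings (-1).
Negative crossings: 3
Step 3: Writhe = (positive) - (negative)
w = 3 - 3 = 0
Step 4: |w| = 0, and w is zero

0


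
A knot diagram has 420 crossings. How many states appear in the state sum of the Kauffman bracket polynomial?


Each crossing contributes 2 choices (A-smoothing or B-smoothing).
Total states = 2^420 = 2707685248164858261307045101702230179137145581421695874189921465443966120903931272499975005961073806735733604454495675614232576

2707685248164858261307045101702230179137145581421695874189921465443966120903931272499975005961073806735733604454495675614232576


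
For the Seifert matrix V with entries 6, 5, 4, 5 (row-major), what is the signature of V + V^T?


Step 1: V + V^T = [[12, 9], [9, 10]]
Step 2: trace = 22, det = 39
Step 3: Discriminant = 22^2 - 4*39 = 328
Step 4: Eigenvalues: 20.0554, 1.94461
Step 5: Signature = (# positive eigenvalues) - (# negative eigenvalues) = 2

2


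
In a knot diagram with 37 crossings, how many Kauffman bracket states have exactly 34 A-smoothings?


We choose which 34 of 37 crossings get A-smoothings.
C(37, 34) = 37! / (34! * 3!)
= 7770

7770


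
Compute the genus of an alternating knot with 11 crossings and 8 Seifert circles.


For alternating knots, g = (c - s + 1)/2.
= (11 - 8 + 1)/2
= 4/2 = 2

2


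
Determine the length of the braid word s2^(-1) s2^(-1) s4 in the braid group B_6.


The word length counts the number of generators (including inverses).
Listing each generator: s2^(-1), s2^(-1), s4
There are 3 generators in this braid word.

3


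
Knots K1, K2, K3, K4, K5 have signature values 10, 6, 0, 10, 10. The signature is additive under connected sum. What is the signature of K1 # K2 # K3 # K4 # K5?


The signature is additive under connected sum.
signature(K1 # K2 # K3 # K4 # K5) = (10) + (6) + (0) + (10) + (10)
= 36

36


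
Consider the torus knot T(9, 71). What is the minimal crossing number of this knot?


For a torus knot T(p, q) with gcd(p,q)=1,
the crossing number is min(p*(q-1), q*(p-1)).
p*(q-1) = 9*70 = 630
q*(p-1) = 71*8 = 568
min(630, 568) = 568

568


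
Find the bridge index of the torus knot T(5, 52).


The bridge number of T(p,q) is min(p,q).
min(5, 52) = 5

5


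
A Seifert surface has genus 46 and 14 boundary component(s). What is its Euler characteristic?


chi = 2 - 2g - b
= 2 - 2*46 - 14
= 2 - 92 - 14 = -104

-104


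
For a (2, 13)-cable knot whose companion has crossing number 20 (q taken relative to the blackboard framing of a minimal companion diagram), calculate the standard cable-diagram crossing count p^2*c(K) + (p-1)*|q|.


Step 1: Each of the c(K) crossings of the companion diagram becomes p*p = p^2 crossings among the p parallel strands, and each of the |q| twists s_1 s_2 ... s_(p-1) adds (p-1) crossings.
  Crossings = p^2 * c(K) + (p-1)*|q|
Step 2: = 2^2 * 20 + (2-1)*13
Step 3: = 4*20 + 1*13
Step 4: = 80 + 13 = 93

93


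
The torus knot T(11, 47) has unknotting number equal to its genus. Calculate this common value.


For a torus knot T(p,q), both the unknotting number and genus equal (p-1)(q-1)/2.
= (11-1)(47-1)/2
= 10*46/2
= 460/2 = 230

230


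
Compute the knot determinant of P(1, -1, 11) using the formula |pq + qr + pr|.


Step 1: Compute pq + qr + pr.
pq = 1*(-1) = -1
qr = (-1)*11 = -11
pr = 1*11 = 11
pq + qr + pr = -1 + (-11) + 11 = -1
Step 2: Take absolute value.
det(P(1,-1,11)) = |-1| = 1

1


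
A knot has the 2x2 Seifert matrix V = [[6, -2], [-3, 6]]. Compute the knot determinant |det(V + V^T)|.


Step 1: Form V + V^T where V = [[6, -2], [-3, 6]]
  V^T = [[6, -3], [-2, 6]]
  V + V^T = [[12, -5], [-5, 12]]
Step 2: det(V + V^T) = 12*12 - (-5)*(-5)
  = 144 - 25 = 119
Step 3: Knot determinant = |det(V + V^T)| = |119| = 119

119


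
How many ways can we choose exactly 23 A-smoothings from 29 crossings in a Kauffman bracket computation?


We choose which 23 of 29 crossings get A-smoothings.
C(29, 23) = 29! / (23! * 6!)
= 475020

475020


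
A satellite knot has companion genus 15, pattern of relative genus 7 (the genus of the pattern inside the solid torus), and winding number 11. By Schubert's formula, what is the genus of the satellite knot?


Schubert: g(satellite) = g_rel(pattern) + |winding| * g(companion),
where g_rel(pattern) is the genus of the pattern relative to the solid torus.
= 7 + 11 * 15
= 7 + 165 = 172

172


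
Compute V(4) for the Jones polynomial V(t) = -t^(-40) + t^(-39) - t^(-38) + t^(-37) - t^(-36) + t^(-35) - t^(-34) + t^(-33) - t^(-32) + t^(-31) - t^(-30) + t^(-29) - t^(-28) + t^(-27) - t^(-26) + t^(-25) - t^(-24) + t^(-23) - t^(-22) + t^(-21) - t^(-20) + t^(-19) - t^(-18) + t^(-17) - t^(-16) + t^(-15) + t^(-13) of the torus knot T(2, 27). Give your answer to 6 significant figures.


Substituting t = 4 into V(t) = -t^(-40) + t^(-39) - t^(-38) + t^(-37) - t^(-36) + t^(-35) - t^(-34) + t^(-33) - t^(-32) + t^(-31) - t^(-30) + t^(-29) - t^(-28) + t^(-27) - t^(-26) + t^(-25) - t^(-24) + t^(-23) - t^(-22) + t^(-21) - t^(-20) + t^(-19) - t^(-18) + t^(-17) - t^(-16) + t^(-15) + t^(-13):
  (-)t^(-40) = -8.27181e-25
  (+)t^(-39) = 3.30872e-24
  (-)t^(-38) = -1.32349e-23
  (+)t^(-37) = 5.29396e-23
  (-)t^(-36) = -2.11758e-22
  (+)t^(-35) = 8.47033e-22
  (-)t^(-34) = -3.38813e-21
  (+)t^(-33) = 1.35525e-20
  (-)t^(-32) = -5.42101e-20
  (+)t^(-31) = 2.1684e-19
  (-)t^(-30) = -8.67362e-19
  (+)t^(-29) = 3.46945e-18
  (-)t^(-28) = -1.38778e-17
  (+)t^(-27) = 5.55112e-17
  (-)t^(-26) = -2.22045e-16
  (+)t^(-25) = 8.88178e-16
  (-)t^(-24) = -3.55271e-15
  (+)t^(-23) = 1.42109e-14
  (-)t^(-22) = -5.68434e-14
  (+)t^(-21) = 2.27374e-13
  (-)t^(-20) = -9.09495e-13
  (+)t^(-19) = 3.63798e-12
  (-)t^(-18) = -1.45519e-11
  (+)t^(-17) = 5.82077e-11
  (-)t^(-16) = -2.32831e-10
  (+)t^(-15) = 9.31323e-10
  (+)t^(-13) = 1.49012e-08
Sum = (-8.27181e-25) + (3.30872e-24) + (-1.32349e-23) + (5.29396e-23) + (-2.11758e-22) + (8.47033e-22) + (-3.38813e-21) + (1.35525e-20) + (-5.42101e-20) + (2.1684e-19) + (-8.67362e-19) + (3.46945e-18) + (-1.38778e-17) + (5.55112e-17) + (-2.22045e-16) + (8.88178e-16) + (-3.55271e-15) + (1.42109e-14) + (-5.68434e-14) + (2.27374e-13) + (-9.09495e-13) + (3.63798e-12) + (-1.45519e-11) + (5.82077e-11) + (-2.32831e-10) + (9.31323e-10) + (1.49012e-08)
= 1.564621925e-08
Rounded to 6 significant figures: 1.56462e-08

1.56462e-08


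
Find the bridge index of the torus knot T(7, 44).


The bridge number of T(p,q) is min(p,q).
min(7, 44) = 7

7


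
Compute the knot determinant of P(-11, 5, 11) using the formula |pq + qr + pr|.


Step 1: Compute pq + qr + pr.
pq = (-11)*5 = -55
qr = 5*11 = 55
pr = (-11)*11 = -121
pq + qr + pr = -55 + 55 + (-121) = -121
Step 2: Take absolute value.
det(P(-11,5,11)) = |-121| = 121

121


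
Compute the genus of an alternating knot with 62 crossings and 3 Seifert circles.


For alternating knots, g = (c - s + 1)/2.
= (62 - 3 + 1)/2
= 60/2 = 30

30


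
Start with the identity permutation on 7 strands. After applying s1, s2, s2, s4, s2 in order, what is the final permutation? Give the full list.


Starting with identity [1, 2, 3, 4, 5, 6, 7].
Apply generators in sequence:
  After s1: [2, 1, 3, 4, 5, 6, 7]
  After s2: [2, 3, 1, 4, 5, 6, 7]
  After s2: [2, 1, 3, 4, 5, 6, 7]
  After s4: [2, 1, 3, 5, 4, 6, 7]
  After s2: [2, 3, 1, 5, 4, 6, 7]
Final permutation: [2, 3, 1, 5, 4, 6, 7]

[2, 3, 1, 5, 4, 6, 7]


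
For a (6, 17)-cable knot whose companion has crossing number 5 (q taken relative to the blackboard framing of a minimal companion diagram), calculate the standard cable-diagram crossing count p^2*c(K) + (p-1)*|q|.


Step 1: Each of the c(K) crossings of the companion diagram becomes p*p = p^2 crossings among the p parallel strands, and each of the |q| twists s_1 s_2 ... s_(p-1) adds (p-1) crossings.
  Crossings = p^2 * c(K) + (p-1)*|q|
Step 2: = 6^2 * 5 + (6-1)*17
Step 3: = 36*5 + 5*17
Step 4: = 180 + 85 = 265

265


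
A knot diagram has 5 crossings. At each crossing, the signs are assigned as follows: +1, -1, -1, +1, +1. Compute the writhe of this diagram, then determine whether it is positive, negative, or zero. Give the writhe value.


Step 1: Count positive crossings (+1).
Positive crossings: 3
Step 2: Count negative crossings (-1).
Negative crossings: 2
Step 3: Writhe = (positive) - (negative)
w = 3 - 2 = 1
Step 4: |w| = 1, and w is positive

1


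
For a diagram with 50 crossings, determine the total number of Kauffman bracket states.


Each crossing contributes 2 choices (A-smoothing or B-smoothing).
Total states = 2^50 = 1125899906842624

1125899906842624


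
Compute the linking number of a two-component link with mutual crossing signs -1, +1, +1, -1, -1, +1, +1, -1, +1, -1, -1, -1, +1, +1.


Step 1: Count positive crossings: 7
Step 2: Count negative crossings: 7
Step 3: Sum of signs = 7 - 7 = 0
Step 4: Linking number = sum/2 = 0/2 = 0

0


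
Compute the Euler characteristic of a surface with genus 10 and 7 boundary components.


chi = 2 - 2g - b
= 2 - 2*10 - 7
= 2 - 20 - 7 = -25

-25


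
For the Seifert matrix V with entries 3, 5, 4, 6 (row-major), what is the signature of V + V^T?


Step 1: V + V^T = [[6, 9], [9, 12]]
Step 2: trace = 18, det = -9
Step 3: Discriminant = 18^2 - 4*(-9) = 360
Step 4: Eigenvalues: 18.4868, -0.486833
Step 5: Signature = (# positive eigenvalues) - (# negative eigenvalues) = 0

0


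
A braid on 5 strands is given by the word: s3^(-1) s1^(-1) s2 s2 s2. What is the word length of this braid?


The word length counts the number of generators (including inverses).
Listing each generator: s3^(-1), s1^(-1), s2, s2, s2
There are 5 generators in this braid word.

5


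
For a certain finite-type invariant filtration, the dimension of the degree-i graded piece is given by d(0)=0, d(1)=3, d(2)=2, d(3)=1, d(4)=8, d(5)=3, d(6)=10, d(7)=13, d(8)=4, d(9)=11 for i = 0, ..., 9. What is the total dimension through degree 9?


Total dimension = d(0) + d(1) + ... + d(9)
= 0 + 3 + 2 + 1 + 8 + 3 + 10 + 13 + 4 + 11
= 55

55


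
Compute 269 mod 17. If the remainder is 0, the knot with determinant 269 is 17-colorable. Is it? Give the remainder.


Step 1: A knot is p-colorable if and only if p divides its determinant.
Step 2: Compute 269 mod 17.
269 = 15 * 17 + 14
Step 3: 269 mod 17 = 14
Step 4: The knot is 17-colorable: no

14


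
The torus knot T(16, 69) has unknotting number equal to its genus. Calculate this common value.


For a torus knot T(p,q), both the unknotting number and genus equal (p-1)(q-1)/2.
= (16-1)(69-1)/2
= 15*68/2
= 1020/2 = 510

510


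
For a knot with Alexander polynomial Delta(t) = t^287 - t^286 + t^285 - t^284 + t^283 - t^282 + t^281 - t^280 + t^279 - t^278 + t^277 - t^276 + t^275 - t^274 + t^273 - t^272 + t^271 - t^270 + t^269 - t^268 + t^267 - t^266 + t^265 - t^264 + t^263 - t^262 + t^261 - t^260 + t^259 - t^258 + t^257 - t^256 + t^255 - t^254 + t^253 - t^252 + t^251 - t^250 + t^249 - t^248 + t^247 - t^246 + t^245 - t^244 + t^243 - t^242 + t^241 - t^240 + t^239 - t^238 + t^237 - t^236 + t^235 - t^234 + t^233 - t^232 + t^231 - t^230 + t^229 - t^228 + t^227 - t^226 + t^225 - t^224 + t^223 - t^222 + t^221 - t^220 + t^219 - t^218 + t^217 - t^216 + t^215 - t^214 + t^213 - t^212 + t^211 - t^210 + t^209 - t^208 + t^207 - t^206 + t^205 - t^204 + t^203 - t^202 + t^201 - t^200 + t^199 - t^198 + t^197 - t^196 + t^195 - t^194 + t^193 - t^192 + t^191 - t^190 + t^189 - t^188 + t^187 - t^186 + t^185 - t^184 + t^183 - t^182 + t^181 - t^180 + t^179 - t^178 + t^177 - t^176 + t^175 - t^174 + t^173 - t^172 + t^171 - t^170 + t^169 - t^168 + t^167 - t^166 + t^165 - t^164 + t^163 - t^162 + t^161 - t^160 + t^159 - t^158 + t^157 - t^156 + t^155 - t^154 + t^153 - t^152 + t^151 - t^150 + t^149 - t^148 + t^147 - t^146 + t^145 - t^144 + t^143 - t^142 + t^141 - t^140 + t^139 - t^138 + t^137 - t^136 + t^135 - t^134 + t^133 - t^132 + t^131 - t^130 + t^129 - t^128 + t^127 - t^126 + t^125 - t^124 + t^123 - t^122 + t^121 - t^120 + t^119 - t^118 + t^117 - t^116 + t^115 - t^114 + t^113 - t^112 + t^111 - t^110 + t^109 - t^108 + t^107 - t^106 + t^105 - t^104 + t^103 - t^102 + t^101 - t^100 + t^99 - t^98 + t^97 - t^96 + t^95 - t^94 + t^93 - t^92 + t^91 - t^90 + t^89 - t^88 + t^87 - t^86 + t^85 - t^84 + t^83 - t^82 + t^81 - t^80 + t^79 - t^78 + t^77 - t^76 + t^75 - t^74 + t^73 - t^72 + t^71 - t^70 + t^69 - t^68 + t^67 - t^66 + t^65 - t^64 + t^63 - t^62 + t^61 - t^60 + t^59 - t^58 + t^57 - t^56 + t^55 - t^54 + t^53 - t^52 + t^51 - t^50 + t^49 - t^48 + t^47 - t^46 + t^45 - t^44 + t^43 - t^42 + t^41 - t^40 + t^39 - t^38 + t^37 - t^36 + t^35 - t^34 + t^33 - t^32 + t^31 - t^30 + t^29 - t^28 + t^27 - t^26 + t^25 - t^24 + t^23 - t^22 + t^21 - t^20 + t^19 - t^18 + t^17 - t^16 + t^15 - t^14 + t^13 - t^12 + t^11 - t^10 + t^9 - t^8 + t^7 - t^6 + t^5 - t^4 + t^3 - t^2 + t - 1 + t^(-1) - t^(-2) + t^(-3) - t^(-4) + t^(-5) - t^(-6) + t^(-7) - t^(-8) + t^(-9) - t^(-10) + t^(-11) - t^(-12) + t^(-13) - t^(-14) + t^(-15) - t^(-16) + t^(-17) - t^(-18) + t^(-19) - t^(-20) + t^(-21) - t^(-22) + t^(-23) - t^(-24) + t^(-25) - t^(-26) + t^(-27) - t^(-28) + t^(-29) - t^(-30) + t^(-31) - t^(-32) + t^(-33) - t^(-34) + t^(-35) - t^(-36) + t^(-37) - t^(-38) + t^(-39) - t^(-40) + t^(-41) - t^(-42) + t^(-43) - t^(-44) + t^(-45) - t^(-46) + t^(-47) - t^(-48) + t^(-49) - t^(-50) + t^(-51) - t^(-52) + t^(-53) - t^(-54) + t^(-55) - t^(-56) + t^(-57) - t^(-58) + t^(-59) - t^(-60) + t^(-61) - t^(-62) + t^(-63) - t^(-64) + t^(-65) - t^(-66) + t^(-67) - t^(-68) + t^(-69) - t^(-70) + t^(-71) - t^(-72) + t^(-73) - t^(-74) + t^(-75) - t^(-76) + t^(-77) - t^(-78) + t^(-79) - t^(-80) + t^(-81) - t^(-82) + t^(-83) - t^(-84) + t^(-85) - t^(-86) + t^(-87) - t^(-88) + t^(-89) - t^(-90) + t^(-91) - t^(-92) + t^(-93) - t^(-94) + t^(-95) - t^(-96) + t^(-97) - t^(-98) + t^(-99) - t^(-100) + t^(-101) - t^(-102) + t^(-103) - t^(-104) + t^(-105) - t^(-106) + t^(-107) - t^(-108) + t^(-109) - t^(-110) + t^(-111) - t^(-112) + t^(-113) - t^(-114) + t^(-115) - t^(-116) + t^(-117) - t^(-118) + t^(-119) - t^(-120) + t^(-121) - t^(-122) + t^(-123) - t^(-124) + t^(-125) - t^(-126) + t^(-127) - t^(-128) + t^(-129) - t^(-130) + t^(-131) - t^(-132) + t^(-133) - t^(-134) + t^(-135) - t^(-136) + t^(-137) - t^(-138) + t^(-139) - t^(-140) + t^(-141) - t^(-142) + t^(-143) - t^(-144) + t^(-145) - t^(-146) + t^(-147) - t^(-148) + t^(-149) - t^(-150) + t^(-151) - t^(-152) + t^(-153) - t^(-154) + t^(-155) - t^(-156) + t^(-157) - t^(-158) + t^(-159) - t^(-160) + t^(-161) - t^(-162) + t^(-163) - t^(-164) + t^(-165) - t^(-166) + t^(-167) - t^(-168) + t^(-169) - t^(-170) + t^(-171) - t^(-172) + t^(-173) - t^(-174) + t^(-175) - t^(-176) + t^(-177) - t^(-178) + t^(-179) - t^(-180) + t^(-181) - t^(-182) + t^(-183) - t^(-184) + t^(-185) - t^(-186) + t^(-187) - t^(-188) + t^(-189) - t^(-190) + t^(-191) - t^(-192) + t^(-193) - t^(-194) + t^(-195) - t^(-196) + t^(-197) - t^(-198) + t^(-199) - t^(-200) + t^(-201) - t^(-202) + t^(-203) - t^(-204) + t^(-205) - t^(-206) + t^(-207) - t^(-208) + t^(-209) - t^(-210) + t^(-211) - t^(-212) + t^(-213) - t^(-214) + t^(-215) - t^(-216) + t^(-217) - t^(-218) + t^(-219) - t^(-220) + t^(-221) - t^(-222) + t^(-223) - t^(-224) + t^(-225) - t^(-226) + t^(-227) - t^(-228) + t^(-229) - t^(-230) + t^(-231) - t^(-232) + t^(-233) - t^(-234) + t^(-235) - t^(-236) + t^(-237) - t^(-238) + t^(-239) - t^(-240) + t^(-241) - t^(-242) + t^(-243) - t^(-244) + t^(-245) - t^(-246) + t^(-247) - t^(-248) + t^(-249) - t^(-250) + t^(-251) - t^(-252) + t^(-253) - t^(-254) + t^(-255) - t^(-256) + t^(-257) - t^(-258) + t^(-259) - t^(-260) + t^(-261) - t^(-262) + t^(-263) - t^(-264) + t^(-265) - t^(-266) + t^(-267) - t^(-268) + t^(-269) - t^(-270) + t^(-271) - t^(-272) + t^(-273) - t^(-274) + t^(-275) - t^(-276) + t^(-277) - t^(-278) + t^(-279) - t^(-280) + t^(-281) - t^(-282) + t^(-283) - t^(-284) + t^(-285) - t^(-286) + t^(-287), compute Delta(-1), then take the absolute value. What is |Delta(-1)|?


Step 1: The polynomial has 575 terms with alternating signs, exponents from 287 down to -287.
Step 2: Substitute t = -1. The i-th term has coefficient (-1)^i and exponent (m-i),
  so its value is (-1)^i * (-1)^(m-i) = (-1)^m = -1 for every i.
Step 3: All 575 terms equal -1, so Delta(-1) = 575 * (-1) = -575
Step 4: |Delta(-1)| = 575

575


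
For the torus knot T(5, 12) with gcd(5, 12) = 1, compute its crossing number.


For a torus knot T(p, q) with gcd(p,q)=1,
the crossing number is min(p*(q-1), q*(p-1)).
p*(q-1) = 5*11 = 55
q*(p-1) = 12*4 = 48
min(55, 48) = 48

48


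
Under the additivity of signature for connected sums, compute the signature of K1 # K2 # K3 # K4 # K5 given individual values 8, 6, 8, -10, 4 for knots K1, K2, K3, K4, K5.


The signature is additive under connected sum.
signature(K1 # K2 # K3 # K4 # K5) = (8) + (6) + (8) + (-10) + (4)
= 16

16


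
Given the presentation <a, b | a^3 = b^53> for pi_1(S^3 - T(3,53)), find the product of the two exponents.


The relation is a^3 = b^53.
Product of exponents = 3 * 53
= 159

159


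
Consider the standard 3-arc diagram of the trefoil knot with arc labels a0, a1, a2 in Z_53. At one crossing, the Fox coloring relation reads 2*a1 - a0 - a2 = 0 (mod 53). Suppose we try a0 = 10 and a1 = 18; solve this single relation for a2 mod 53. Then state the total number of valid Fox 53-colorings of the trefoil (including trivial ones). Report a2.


Step 1: Apply the given crossing relation 2*a1 - a0 - a2 = 0 (mod 53).
  a2 = 2*a1 - a0 mod 53
  a2 = 2*18 - 10 mod 53
  a2 = 36 - 10 mod 53
  a2 = 26 mod 53 = 26
Step 2: The trefoil has determinant 3.
  Number of Fox p-colorings (p prime) is p^2 if p = 3, else p.
  Since 53 does not divide 3, only trivial (constant) colorings exist.
  (So the trial a0 = 10, a1 = 18 with a0 != a1 does NOT extend to a valid coloring of the whole trefoil: the other two crossing relations require 3*(a1 - a0) = 0 (mod 53), which fails.)
  Total colorings = 53
Step 3: a2 = 26, total Fox 53-colorings = 53

26


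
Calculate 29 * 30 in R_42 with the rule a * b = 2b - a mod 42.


29 * 30 = 2*30 - 29 mod 42
= 60 - 29 mod 42
= 31 mod 42 = 31

31


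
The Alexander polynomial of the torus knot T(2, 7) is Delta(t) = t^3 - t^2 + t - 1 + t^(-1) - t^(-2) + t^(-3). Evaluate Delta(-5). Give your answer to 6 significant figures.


Substituting t = -5 into Delta(t) = t^3 - t^2 + t - 1 + t^(-1) - t^(-2) + t^(-3):
Term values: (-125) + (-25) + (-5) + (-1) + (-0.2) + (-0.04) + (-0.008)
Sum = -156.248
Rounded to 6 significant figures: -156.248

-156.248


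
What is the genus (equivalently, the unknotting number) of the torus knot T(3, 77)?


For a torus knot T(p,q), both the unknotting number and genus equal (p-1)(q-1)/2.
= (3-1)(77-1)/2
= 2*76/2
= 152/2 = 76

76


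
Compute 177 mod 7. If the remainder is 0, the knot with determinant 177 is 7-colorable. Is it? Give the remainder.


Step 1: A knot is p-colorable if and only if p divides its determinant.
Step 2: Compute 177 mod 7.
177 = 25 * 7 + 2
Step 3: 177 mod 7 = 2
Step 4: The knot is 7-colorable: no

2


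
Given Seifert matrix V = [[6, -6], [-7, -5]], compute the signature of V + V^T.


Step 1: V + V^T = [[12, -13], [-13, -10]]
Step 2: trace = 2, det = -289
Step 3: Discriminant = 2^2 - 4*(-289) = 1160
Step 4: Eigenvalues: 18.0294, -16.0294
Step 5: Signature = (# positive eigenvalues) - (# negative eigenvalues) = 0

0


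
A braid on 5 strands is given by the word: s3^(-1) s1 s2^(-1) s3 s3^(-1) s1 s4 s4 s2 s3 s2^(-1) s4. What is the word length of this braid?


The word length counts the number of generators (including inverses).
Listing each generator: s3^(-1), s1, s2^(-1), s3, s3^(-1), s1, s4, s4, s2, s3, s2^(-1), s4
There are 12 generators in this braid word.

12


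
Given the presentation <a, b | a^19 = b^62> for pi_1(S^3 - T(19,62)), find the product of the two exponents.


The relation is a^19 = b^62.
Product of exponents = 19 * 62
= 1178

1178


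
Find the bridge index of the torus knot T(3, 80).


The bridge number of T(p,q) is min(p,q).
min(3, 80) = 3

3


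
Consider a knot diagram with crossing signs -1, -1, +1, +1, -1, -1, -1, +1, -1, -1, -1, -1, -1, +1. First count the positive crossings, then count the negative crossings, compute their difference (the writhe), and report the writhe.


Step 1: Count positive crossings (+1).
Positive crossings: 4
Step 2: Count negative crossings (-1).
Negative crossings: 10
Step 3: Writhe = (positive) - (negative)
w = 4 - 10 = -6
Step 4: |w| = 6, and w is negative

-6


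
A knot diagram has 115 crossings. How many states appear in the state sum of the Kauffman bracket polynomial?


Each crossing contributes 2 choices (A-smoothing or B-smoothing).
Total states = 2^115 = 41538374868278621028243970633760768

41538374868278621028243970633760768


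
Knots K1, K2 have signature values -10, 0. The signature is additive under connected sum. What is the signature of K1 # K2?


The signature is additive under connected sum.
signature(K1 # K2) = (-10) + (0)
= -10

-10


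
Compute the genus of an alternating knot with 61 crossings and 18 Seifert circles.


For alternating knots, g = (c - s + 1)/2.
= (61 - 18 + 1)/2
= 44/2 = 22

22


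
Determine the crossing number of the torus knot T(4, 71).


For a torus knot T(p, q) with gcd(p,q)=1,
the crossing number is min(p*(q-1), q*(p-1)).
p*(q-1) = 4*70 = 280
q*(p-1) = 71*3 = 213
min(280, 213) = 213

213


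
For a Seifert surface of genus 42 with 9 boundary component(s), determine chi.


chi = 2 - 2g - b
= 2 - 2*42 - 9
= 2 - 84 - 9 = -91

-91


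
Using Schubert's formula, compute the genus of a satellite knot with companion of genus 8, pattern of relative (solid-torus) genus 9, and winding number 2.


Schubert: g(satellite) = g_rel(pattern) + |winding| * g(companion),
where g_rel(pattern) is the genus of the pattern relative to the solid torus.
= 9 + 2 * 8
= 9 + 16 = 25

25


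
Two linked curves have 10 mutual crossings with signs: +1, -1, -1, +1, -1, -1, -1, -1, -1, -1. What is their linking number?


Step 1: Count positive crossings: 2
Step 2: Count negative crossings: 8
Step 3: Sum of signs = 2 - 8 = -6
Step 4: Linking number = sum/2 = -6/2 = -3

-3


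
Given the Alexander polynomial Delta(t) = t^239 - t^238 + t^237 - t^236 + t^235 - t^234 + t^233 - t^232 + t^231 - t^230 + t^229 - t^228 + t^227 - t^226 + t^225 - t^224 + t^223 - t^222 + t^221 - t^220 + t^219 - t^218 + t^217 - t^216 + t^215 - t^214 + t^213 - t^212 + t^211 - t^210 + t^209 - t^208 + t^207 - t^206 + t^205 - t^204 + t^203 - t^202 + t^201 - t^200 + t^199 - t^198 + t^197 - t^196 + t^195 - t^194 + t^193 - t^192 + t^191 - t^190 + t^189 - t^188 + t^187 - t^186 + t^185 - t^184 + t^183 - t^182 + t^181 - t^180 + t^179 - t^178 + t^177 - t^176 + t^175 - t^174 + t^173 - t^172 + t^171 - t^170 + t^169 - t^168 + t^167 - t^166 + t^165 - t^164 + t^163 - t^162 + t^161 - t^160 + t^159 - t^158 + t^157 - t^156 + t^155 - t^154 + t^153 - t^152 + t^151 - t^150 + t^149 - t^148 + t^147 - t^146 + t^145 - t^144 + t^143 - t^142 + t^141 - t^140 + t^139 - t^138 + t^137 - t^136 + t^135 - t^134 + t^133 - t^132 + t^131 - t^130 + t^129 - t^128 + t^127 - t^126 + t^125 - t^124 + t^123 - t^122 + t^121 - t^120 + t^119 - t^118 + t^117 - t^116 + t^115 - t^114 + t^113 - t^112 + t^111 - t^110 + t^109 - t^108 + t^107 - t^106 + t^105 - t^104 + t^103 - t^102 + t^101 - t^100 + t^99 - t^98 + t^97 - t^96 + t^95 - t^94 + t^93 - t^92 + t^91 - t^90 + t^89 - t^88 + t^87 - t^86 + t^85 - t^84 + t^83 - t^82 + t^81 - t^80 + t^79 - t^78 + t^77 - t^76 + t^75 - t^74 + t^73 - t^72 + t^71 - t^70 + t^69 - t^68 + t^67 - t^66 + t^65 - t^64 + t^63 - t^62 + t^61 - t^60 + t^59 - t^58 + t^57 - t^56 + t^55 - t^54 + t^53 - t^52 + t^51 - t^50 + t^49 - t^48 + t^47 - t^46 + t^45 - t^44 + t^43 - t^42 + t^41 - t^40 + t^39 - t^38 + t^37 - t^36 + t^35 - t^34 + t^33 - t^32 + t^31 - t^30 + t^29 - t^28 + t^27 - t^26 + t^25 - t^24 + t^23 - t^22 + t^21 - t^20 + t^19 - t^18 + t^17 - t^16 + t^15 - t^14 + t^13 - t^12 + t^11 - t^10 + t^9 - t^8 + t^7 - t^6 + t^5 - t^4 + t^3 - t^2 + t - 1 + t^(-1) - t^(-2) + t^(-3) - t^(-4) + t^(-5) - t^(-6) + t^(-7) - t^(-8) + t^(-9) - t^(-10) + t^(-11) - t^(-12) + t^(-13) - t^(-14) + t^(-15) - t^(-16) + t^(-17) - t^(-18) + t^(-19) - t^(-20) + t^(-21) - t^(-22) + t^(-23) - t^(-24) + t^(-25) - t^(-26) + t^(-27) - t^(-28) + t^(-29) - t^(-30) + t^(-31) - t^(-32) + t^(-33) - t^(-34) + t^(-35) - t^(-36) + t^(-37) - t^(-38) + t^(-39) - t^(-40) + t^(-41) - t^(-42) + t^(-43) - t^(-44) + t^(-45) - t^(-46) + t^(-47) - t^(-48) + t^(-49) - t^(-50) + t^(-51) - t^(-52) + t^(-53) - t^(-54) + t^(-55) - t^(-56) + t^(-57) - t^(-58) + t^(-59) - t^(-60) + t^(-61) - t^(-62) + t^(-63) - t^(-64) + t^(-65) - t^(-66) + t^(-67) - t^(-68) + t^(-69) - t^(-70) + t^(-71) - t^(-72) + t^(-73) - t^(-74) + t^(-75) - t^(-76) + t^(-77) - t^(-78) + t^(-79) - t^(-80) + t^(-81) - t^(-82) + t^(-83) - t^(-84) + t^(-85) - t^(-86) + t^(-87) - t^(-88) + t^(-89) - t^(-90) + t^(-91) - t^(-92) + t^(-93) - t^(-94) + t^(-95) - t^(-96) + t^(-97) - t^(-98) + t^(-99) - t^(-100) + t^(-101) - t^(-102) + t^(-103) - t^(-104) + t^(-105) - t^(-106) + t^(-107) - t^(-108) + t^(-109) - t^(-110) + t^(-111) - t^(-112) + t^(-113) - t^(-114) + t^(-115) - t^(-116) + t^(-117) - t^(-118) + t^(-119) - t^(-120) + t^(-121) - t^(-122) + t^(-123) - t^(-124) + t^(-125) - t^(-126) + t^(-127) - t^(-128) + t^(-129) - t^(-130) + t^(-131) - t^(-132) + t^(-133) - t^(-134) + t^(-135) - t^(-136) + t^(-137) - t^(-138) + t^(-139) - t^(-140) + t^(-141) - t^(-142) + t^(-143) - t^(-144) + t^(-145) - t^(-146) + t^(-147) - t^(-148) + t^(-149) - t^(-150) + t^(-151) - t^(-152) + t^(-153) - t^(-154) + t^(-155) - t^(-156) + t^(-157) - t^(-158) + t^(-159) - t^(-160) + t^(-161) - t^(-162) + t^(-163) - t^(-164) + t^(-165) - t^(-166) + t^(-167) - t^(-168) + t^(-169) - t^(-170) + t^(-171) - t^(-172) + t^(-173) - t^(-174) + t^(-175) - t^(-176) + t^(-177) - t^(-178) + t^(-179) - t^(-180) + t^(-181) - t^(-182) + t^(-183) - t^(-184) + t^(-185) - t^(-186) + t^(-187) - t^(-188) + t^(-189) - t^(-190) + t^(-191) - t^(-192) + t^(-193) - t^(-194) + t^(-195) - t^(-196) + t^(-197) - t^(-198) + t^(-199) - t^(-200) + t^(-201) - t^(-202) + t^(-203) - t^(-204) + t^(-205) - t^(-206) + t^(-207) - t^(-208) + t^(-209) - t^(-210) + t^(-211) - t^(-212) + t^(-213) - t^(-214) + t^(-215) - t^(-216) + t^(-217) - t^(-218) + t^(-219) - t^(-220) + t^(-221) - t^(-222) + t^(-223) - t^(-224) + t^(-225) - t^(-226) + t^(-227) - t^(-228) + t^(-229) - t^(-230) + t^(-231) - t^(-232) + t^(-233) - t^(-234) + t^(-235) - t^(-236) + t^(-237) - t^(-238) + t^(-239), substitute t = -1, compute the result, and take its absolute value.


Step 1: The polynomial has 479 terms with alternating signs, exponents from 239 down to -239.
Step 2: Substitute t = -1. The i-th term has coefficient (-1)^i and exponent (m-i),
  so its value is (-1)^i * (-1)^(m-i) = (-1)^m = -1 for every i.
Step 3: All 479 terms equal -1, so Delta(-1) = 479 * (-1) = -479
Step 4: |Delta(-1)| = 479

479


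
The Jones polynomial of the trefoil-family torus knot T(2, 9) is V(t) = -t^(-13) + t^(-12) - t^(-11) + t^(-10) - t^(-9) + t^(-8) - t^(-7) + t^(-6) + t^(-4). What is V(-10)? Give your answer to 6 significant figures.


Substituting t = -10 into V(t) = -t^(-13) + t^(-12) - t^(-11) + t^(-10) - t^(-9) + t^(-8) - t^(-7) + t^(-6) + t^(-4):
  (-)t^(-13) = 1e-13
  (+)t^(-12) = 1e-12
  (-)t^(-11) = 1e-11
  (+)t^(-10) = 1e-10
  (-)t^(-9) = 1e-09
  (+)t^(-8) = 1e-08
  (-)t^(-7) = 1e-07
  (+)t^(-6) = 1e-06
  (+)t^(-4) = 0.0001
Sum = (1e-13) + (1e-12) + (1e-11) + (1e-10) + (1e-09) + (1e-08) + (1e-07) + (1e-06) + (0.0001)
= 0.0001011111111
Rounded to 6 significant figures: 0.000101111

0.000101111


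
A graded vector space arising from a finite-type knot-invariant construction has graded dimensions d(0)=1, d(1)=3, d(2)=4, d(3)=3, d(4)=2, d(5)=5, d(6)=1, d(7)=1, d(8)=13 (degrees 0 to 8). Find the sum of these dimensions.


Total dimension = d(0) + d(1) + ... + d(8)
= 1 + 3 + 4 + 3 + 2 + 5 + 1 + 1 + 13
= 33

33


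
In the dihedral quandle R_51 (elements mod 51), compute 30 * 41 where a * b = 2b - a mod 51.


30 * 41 = 2*41 - 30 mod 51
= 82 - 30 mod 51
= 52 mod 51 = 1

1


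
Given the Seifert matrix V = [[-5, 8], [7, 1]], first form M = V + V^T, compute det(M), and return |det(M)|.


Step 1: Form V + V^T where V = [[-5, 8], [7, 1]]
  V^T = [[-5, 7], [8, 1]]
  V + V^T = [[-10, 15], [15, 2]]
Step 2: det(V + V^T) = (-10)*2 - 15*15
  = -20 - 225 = -245
Step 3: Knot determinant = |det(V + V^T)| = |-245| = 245

245


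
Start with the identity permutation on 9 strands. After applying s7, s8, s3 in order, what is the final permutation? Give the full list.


Starting with identity [1, 2, 3, 4, 5, 6, 7, 8, 9].
Apply generators in sequence:
  After s7: [1, 2, 3, 4, 5, 6, 8, 7, 9]
  After s8: [1, 2, 3, 4, 5, 6, 8, 9, 7]
  After s3: [1, 2, 4, 3, 5, 6, 8, 9, 7]
Final permutation: [1, 2, 4, 3, 5, 6, 8, 9, 7]

[1, 2, 4, 3, 5, 6, 8, 9, 7]


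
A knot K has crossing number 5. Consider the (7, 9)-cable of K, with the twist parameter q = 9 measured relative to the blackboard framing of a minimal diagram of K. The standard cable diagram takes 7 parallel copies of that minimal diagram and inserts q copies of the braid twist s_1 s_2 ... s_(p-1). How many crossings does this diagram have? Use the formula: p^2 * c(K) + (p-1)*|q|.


Step 1: Each of the c(K) crossings of the companion diagram becomes p*p = p^2 crossings among the p parallel strands, and each of the |q| twists s_1 s_2 ... s_(p-1) adds (p-1) crossings.
  Crossings = p^2 * c(K) + (p-1)*|q|
Step 2: = 7^2 * 5 + (7-1)*9
Step 3: = 49*5 + 6*9
Step 4: = 245 + 54 = 299

299


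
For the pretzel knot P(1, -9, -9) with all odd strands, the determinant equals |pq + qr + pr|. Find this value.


Step 1: Compute pq + qr + pr.
pq = 1*(-9) = -9
qr = (-9)*(-9) = 81
pr = 1*(-9) = -9
pq + qr + pr = -9 + 81 + (-9) = 63
Step 2: Take absolute value.
det(P(1,-9,-9)) = |63| = 63

63


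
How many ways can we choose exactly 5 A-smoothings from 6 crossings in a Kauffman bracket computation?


We choose which 5 of 6 crossings get A-smoothings.
C(6, 5) = 6! / (5! * 1!)
= 6

6


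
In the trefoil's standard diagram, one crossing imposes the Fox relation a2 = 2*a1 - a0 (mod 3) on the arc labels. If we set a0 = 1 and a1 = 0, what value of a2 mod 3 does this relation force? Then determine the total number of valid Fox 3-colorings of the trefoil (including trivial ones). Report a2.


Step 1: Apply the given crossing relation 2*a1 - a0 - a2 = 0 (mod 3).
  a2 = 2*a1 - a0 mod 3
  a2 = 2*0 - 1 mod 3
  a2 = 0 - 1 mod 3
  a2 = -1 mod 3 = 2
Step 2: The trefoil has determinant 3.
  Number of Fox p-colorings (p prime) is p^2 if p = 3, else p.
  Since p = 3 divides det = 3, the trefoil is 3-colorable.
  (Indeed for p = 3 any choice of a0, a1 extends to a valid coloring; the trial (a0, a1, a2) = (1, 0, 2) satisfies all three crossing relations.)
  Total colorings = 3^2 = 9
Step 3: a2 = 2, total Fox 3-colorings = 9

2


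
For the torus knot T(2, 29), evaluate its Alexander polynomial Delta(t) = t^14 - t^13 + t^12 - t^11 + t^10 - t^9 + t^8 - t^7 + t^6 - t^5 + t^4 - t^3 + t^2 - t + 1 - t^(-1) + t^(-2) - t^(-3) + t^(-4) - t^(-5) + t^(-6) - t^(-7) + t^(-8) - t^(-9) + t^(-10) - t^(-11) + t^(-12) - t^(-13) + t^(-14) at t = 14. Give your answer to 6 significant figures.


Substituting t = 14 into Delta(t) = t^14 - t^13 + t^12 - t^11 + t^10 - t^9 + t^8 - t^7 + t^6 - t^5 + t^4 - t^3 + t^2 - t + 1 - t^(-1) + t^(-2) - t^(-3) + t^(-4) - t^(-5) + t^(-6) - t^(-7) + t^(-8) - t^(-9) + t^(-10) - t^(-11) + t^(-12) - t^(-13) + t^(-14):
Term values: (11112006825558016) + (-793714773254144) + (56693912375296) + (-4049565169664) + (289254654976) + (-20661046784) + (1475789056) + (-105413504) + (7529536) + (-537824) + (38416) + (-2744) + (196) + (-14) + (1) + (-0.0714286) + (0.00510204) + (-0.000364431) + (2.60308e-05) + (-1.85934e-06) + (1.3281e-07) + (-9.48645e-09) + (6.77604e-10) + (-4.84003e-11) + (3.45716e-12) + (-2.4694e-13) + (1.76386e-14) + (-1.2599e-15) + (8.99927e-17)
Sum = 1.037120637e+16
Rounded to 6 significant figures: 1.03712e+16

1.03712e+16


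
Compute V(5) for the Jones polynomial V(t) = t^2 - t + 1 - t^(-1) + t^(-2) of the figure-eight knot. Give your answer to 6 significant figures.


Substituting t = 5 into V(t) = t^2 - t + 1 - t^(-1) + t^(-2):
  (+)t^(2) = 25
  (-)t^(1) = -5
  (+)t^(0) = 1
  (-)t^(-1) = -0.2
  (+)t^(-2) = 0.04
Sum = (25) + (-5) + (1) + (-0.2) + (0.04)
= 20.84
Rounded to 6 significant figures: 20.84

20.84


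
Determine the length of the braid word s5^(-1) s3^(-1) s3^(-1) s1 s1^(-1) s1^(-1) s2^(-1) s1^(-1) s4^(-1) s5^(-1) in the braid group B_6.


The word length counts the number of generators (including inverses).
Listing each generator: s5^(-1), s3^(-1), s3^(-1), s1, s1^(-1), s1^(-1), s2^(-1), s1^(-1), s4^(-1), s5^(-1)
There are 10 generators in this braid word.

10


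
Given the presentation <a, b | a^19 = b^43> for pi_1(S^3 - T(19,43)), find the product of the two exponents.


The relation is a^19 = b^43.
Product of exponents = 19 * 43
= 817

817


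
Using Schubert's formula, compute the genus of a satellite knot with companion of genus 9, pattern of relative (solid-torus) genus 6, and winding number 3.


Schubert: g(satellite) = g_rel(pattern) + |winding| * g(companion),
where g_rel(pattern) is the genus of the pattern relative to the solid torus.
= 6 + 3 * 9
= 6 + 27 = 33

33


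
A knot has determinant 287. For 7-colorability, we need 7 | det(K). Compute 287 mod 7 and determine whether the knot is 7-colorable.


Step 1: A knot is p-colorable if and only if p divides its determinant.
Step 2: Compute 287 mod 7.
287 = 41 * 7 + 0
Step 3: 287 mod 7 = 0
Step 4: The knot is 7-colorable: yes

0


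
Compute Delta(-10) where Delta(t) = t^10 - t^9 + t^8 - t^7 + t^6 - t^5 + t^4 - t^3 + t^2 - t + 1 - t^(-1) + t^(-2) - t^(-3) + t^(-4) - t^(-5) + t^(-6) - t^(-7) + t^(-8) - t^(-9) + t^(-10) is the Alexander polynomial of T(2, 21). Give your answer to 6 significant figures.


Substituting t = -10 into Delta(t) = t^10 - t^9 + t^8 - t^7 + t^6 - t^5 + t^4 - t^3 + t^2 - t + 1 - t^(-1) + t^(-2) - t^(-3) + t^(-4) - t^(-5) + t^(-6) - t^(-7) + t^(-8) - t^(-9) + t^(-10):
Term values: (10000000000) + (1000000000) + (100000000) + (10000000) + (1000000) + (100000) + (10000) + (1000) + (100) + (10) + (1) + (0.1) + (0.01) + (0.001) + (0.0001) + (1e-05) + (1e-06) + (1e-07) + (1e-08) + (1e-09) + (1e-10)
Sum = 1.111111111e+10
Rounded to 6 significant figures: 1.11111e+10

1.11111e+10


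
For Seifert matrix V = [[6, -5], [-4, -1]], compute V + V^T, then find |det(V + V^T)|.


Step 1: Form V + V^T where V = [[6, -5], [-4, -1]]
  V^T = [[6, -4], [-5, -1]]
  V + V^T = [[12, -9], [-9, -2]]
Step 2: det(V + V^T) = 12*(-2) - (-9)*(-9)
  = -24 - 81 = -105
Step 3: Knot determinant = |det(V + V^T)| = |-105| = 105

105


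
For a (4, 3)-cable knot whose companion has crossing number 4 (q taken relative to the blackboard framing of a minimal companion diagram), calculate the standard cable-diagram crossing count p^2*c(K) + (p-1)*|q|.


Step 1: Each of the c(K) crossings of the companion diagram becomes p*p = p^2 crossings among the p parallel strands, and each of the |q| twists s_1 s_2 ... s_(p-1) adds (p-1) crossings.
  Crossings = p^2 * c(K) + (p-1)*|q|
Step 2: = 4^2 * 4 + (4-1)*3
Step 3: = 16*4 + 3*3
Step 4: = 64 + 9 = 73

73


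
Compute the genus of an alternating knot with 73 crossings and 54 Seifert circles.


For alternating knots, g = (c - s + 1)/2.
= (73 - 54 + 1)/2
= 20/2 = 10

10


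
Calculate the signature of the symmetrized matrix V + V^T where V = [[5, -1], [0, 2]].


Step 1: V + V^T = [[10, -1], [-1, 4]]
Step 2: trace = 14, det = 39
Step 3: Discriminant = 14^2 - 4*39 = 40
Step 4: Eigenvalues: 10.1623, 3.83772
Step 5: Signature = (# positive eigenvalues) - (# negative eigenvalues) = 2

2


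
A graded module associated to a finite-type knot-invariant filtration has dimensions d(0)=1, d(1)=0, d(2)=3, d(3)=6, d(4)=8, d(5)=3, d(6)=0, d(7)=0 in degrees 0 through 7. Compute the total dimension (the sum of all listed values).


Total dimension = d(0) + d(1) + ... + d(7)
= 1 + 0 + 3 + 6 + 8 + 3 + 0 + 0
= 21

21


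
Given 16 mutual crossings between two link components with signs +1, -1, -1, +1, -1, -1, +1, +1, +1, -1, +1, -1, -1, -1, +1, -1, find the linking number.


Step 1: Count positive crossings: 7
Step 2: Count negative crossings: 9
Step 3: Sum of signs = 7 - 9 = -2
Step 4: Linking number = sum/2 = -2/2 = -1

-1


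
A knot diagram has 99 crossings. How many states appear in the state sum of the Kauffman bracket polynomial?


Each crossing contributes 2 choices (A-smoothing or B-smoothing).
Total states = 2^99 = 633825300114114700748351602688

633825300114114700748351602688


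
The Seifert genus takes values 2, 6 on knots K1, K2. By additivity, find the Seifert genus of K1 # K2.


The Seifert genus is additive under connected sum.
Seifert genus(K1 # K2) = (2) + (6)
= 8

8


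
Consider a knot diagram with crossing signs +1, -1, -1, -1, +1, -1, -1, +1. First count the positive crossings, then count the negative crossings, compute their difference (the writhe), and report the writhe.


Step 1: Count positive crossings (+1).
Positive crossings: 3
Step 2: Count negative crossings (-1).
Negative crossings: 5
Step 3: Writhe = (positive) - (negative)
w = 3 - 5 = -2
Step 4: |w| = 2, and w is negative

-2


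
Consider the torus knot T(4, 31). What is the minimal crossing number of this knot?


For a torus knot T(p, q) with gcd(p,q)=1,
the crossing number is min(p*(q-1), q*(p-1)).
p*(q-1) = 4*30 = 120
q*(p-1) = 31*3 = 93
min(120, 93) = 93

93


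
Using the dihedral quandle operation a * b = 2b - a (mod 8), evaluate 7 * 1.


7 * 1 = 2*1 - 7 mod 8
= 2 - 7 mod 8
= -5 mod 8 = 3

3


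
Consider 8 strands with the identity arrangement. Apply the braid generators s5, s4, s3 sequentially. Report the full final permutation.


Starting with identity [1, 2, 3, 4, 5, 6, 7, 8].
Apply generators in sequence:
  After s5: [1, 2, 3, 4, 6, 5, 7, 8]
  After s4: [1, 2, 3, 6, 4, 5, 7, 8]
  After s3: [1, 2, 6, 3, 4, 5, 7, 8]
Final permutation: [1, 2, 6, 3, 4, 5, 7, 8]

[1, 2, 6, 3, 4, 5, 7, 8]


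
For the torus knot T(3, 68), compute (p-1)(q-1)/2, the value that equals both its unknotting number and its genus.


For a torus knot T(p,q), both the unknotting number and genus equal (p-1)(q-1)/2.
= (3-1)(68-1)/2
= 2*67/2
= 134/2 = 67

67


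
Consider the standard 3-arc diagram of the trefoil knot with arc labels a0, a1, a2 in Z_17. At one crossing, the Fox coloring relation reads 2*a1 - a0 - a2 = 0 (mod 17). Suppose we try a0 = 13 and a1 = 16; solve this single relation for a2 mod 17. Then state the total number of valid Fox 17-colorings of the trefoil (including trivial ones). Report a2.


Step 1: Apply the given crossing relation 2*a1 - a0 - a2 = 0 (mod 17).
  a2 = 2*a1 - a0 mod 17
  a2 = 2*16 - 13 mod 17
  a2 = 32 - 13 mod 17
  a2 = 19 mod 17 = 2
Step 2: The trefoil has determinant 3.
  Number of Fox p-colorings (p prime) is p^2 if p = 3, else p.
  Since 17 does not divide 3, only trivial (constant) colorings exist.
  (So the trial a0 = 13, a1 = 16 with a0 != a1 does NOT extend to a valid coloring of the whole trefoil: the other two crossing relations require 3*(a1 - a0) = 0 (mod 17), which fails.)
  Total colorings = 17
Step 3: a2 = 2, total Fox 17-colorings = 17

2


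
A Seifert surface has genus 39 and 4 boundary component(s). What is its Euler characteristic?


chi = 2 - 2g - b
= 2 - 2*39 - 4
= 2 - 78 - 4 = -80

-80
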